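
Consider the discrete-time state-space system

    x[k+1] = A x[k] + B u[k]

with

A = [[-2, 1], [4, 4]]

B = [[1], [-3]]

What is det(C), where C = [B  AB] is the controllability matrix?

AB = [[-5], [-8]]
Controllability matrix C = [B  AB] = [[1, -5], [-3, -8]]
det(C) = 1·(-8) - (-5)·(-3) = -8 - 15 = -23
Since det(C) ≠ 0, rank(C) = 2 and the system is completely controllable.

-23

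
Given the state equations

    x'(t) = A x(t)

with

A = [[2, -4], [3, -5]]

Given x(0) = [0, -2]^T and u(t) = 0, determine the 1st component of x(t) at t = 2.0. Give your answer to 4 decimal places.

det(sI - A) = s^2 - (tr A)s + det A, with tr A = 2 + (-5) = -3 and det A = 2·(-5) - (-4)·3 = -10 - (-12) = 2.
So p(s) = det(sI - A) = s^2 + 3s + 2.
Factor s^2 + 3s + 2: two numbers with sum -3 and product 2 are -1 and -2, so s^2 + 3s + 2 = (s + 1)(s + 2).
Hence p(s) = (s + 1) (s + 2), with roots -2, -1.
The eigenvalues -2, -1 are distinct and real, so A is diagonalisable and x(t) = e^{At} x(0) = V diag(e^{λ_i t}) V^{-1} x(0), where the columns of V are the eigenvectors.
λ = -2: A - (-2)I = [[4, -4], [3, -3]]. Row 1 gives 4·v1 + (-4)·v2 = 0, so take v_1 = [-1, -1]^T.
λ = -1: A - (-1)I = [[3, -4], [3, -4]]. Row 1 gives 3·v1 + (-4)·v2 = 0, so take v_2 = [-4, -3]^T.
V = [v_1 v_2] = [[-1, -4], [-1, -3]] has det V = -1, so V^{-1} = adj(V)/det V = [[3, -4], [-1, 1]].
Modal coordinates z(0) = V^{-1} x(0): 3·0 + (-4)·(-2) = 8; (-1)·0 + 1·(-2) = -2; so z(0) = [8, -2]^T.
x_1(t) = Σ_i (v_i)_1 · z_i(0) · e^{λ_i t} (row 1 of V times the modal terms).
x_1(2.0) = (-1)·8·e^{-2·2.0} + (-4)·(-2)·e^{-1·2.0} = (-8)·0.018316 + 8·0.135335 = 0.9362.

0.9362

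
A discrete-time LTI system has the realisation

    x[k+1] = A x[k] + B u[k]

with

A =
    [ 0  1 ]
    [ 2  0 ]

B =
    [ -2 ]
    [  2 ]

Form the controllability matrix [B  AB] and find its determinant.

AB = [[2], [-4]]
Controllability matrix C = [B  AB] = [[-2, 2], [2, -4]]
det(C) = (-2)·(-4) - 2·2 = 8 - 4 = 4
Since det(C) ≠ 0, rank(C) = 2 and the system is completely controllable.

4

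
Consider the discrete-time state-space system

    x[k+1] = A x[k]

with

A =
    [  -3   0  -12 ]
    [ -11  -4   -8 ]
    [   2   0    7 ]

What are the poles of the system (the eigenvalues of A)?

det(zI - A) = z^3 - (tr A)z^2 + (M11 + M22 + M33)z - det A, where Mii is the 2×2 principal minor of A obtained by deleting row i and column i.
tr A = (-3) + (-4) + 7 = 0; M11 = (-4)·7 - (-8)·0 = -28 - 0 = -28; M22 = (-3)·7 - (-12)·2 = -21 - (-24) = 3; M33 = (-3)·(-4) - 0·(-11) = 12 - 0 = 12; sum of minors = -13.
det A = (-3)·((-4)·7 - (-8)·0) - 0·((-11)·7 - (-8)·2) + (-12)·((-11)·0 - (-4)·2) = (-3)·(-28) - 0·(-61) + (-12)·8 = -12.
So p(z) = det(zI - A) = z^3 - 13z + 12.
Rational-root test: any integer root divides 12. Testing small divisors, z = 1 works: p(1) = 1 + 0 + (-13) + 12 = 0, so (z - 1) is a factor.
Dividing, p(z) = (z - 1)(z^2 + z - 12).
Factor z^2 + z - 12: two numbers with sum -1 and product -12 are 3 and -4, so z^2 + z - 12 = (z - 3)(z + 4).
Hence p(z) = (z - 3) (z - 1) (z + 4), with roots -4, 1, 3.

-4, 1, 3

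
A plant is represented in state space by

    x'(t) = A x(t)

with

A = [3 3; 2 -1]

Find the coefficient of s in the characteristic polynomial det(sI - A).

-2

For a 2×2 matrix, det(sI - A) = s^2 - (tr A)s + det A.
tr A = 2, det A = -9.
So p(s) = s^2 - 2s - 9.
The coefficient of s is -2.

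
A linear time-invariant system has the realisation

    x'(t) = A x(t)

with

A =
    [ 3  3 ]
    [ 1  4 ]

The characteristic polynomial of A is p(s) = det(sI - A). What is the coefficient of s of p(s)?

-7

For a 2×2 matrix, det(sI - A) = s^2 - (tr A)s + det A.
tr A = 7, det A = 9.
So p(s) = s^2 - 7s + 9.
The coefficient of s is -7.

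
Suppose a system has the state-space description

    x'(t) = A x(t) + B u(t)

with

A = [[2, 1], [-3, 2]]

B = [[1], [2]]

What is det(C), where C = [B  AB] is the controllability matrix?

-7

AB = [[4], [1]]
Controllability matrix C = [B  AB] = [[1, 4], [2, 1]]
det(C) = 1·1 - 4·2 = 1 - 8 = -7
Since det(C) ≠ 0, rank(C) = 2 and the system is completely controllable.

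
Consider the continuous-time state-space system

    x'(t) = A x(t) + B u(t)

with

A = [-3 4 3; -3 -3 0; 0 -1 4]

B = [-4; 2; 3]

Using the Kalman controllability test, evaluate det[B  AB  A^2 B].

-16189

AB = [[29], [6], [10]]
A^2B = [[-33], [-105], [34]]
Controllability matrix C = [B  AB  A^2B] = [[-4, 29, -33], [2, 6, -105], [3, 10, 34]]
Expanding along the first row, det(C) = (-4)·(6·34 - (-105)·10) - 29·(2·34 - (-105)·3) + (-33)·(2·10 - 6·3) = (-4)·1254 - 29·383 + (-33)·2 = -16189
Since det(C) ≠ 0, rank(C) = 3 and the system is completely controllable.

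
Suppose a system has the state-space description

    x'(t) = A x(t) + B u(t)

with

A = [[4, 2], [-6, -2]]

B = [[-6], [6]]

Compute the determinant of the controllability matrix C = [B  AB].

AB = [[-12], [24]]
Controllability matrix C = [B  AB] = [[-6, -12], [6, 24]]
det(C) = (-6)·24 - (-12)·6 = -144 - (-72) = -72
Since det(C) ≠ 0, rank(C) = 2 and the system is completely controllable.

-72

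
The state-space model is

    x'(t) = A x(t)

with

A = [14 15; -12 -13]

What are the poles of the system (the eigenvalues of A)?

-1, 2

det(sI - A) = s^2 - (tr A)s + det A, with tr A = 14 + (-13) = 1 and det A = 14·(-13) - 15·(-12) = -182 - (-180) = -2.
So p(s) = det(sI - A) = s^2 - s - 2.
Factor s^2 - s - 2: two numbers with sum 1 and product -2 are 2 and -1, so s^2 - s - 2 = (s - 2)(s + 1).
Hence p(s) = (s - 2) (s + 1), with roots -1, 2.
At least one eigenvalue has non-negative real part, so the system is not asymptotically stable.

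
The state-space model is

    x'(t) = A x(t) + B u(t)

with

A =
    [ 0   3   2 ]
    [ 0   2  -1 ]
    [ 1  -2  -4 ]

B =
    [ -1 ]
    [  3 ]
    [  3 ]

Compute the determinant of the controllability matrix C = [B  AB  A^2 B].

AB = [[15], [3], [-19]]
A^2B = [[-29], [25], [85]]
Controllability matrix C = [B  AB  A^2B] = [[-1, 15, -29], [3, 3, 25], [3, -19, 85]]
Expanding along the first row, det(C) = (-1)·(3·85 - 25·(-19)) - 15·(3·85 - 25·3) + (-29)·(3·(-19) - 3·3) = (-1)·730 - 15·180 + (-29)·(-66) = -1516
Since det(C) ≠ 0, rank(C) = 3 and the system is completely controllable.

-1516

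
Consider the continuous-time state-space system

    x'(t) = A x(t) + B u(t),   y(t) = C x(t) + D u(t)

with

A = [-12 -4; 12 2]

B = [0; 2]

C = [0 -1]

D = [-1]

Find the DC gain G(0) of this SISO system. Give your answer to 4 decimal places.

-2.0000

G(0) = C(-A)^{-1}B + D = -C A^{-1} B + D.
det A = 24, so A^{-1} = (1/24)·adj(A) = [[1/12, 1/6], [-1/2, -1/2]]
A^{-1} B = [1/3, -1]^T
C A^{-1} B = 1
G(0) = D - C A^{-1} B = -1 - (1) = -2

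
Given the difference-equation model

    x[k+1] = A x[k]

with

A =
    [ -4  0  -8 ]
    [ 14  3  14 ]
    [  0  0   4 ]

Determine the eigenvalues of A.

-4, 3, 4

det(zI - A) = z^3 - (tr A)z^2 + (M11 + M22 + M33)z - det A, where Mii is the 2×2 principal minor of A obtained by deleting row i and column i.
tr A = (-4) + 3 + 4 = 3; M11 = 3·4 - 14·0 = 12 - 0 = 12; M22 = (-4)·4 - (-8)·0 = -16 - 0 = -16; M33 = (-4)·3 - 0·14 = -12 - 0 = -12; sum of minors = -16.
det A = (-4)·(3·4 - 14·0) - 0·(14·4 - 14·0) + (-8)·(14·0 - 3·0) = (-4)·12 - 0·56 + (-8)·0 = -48.
So p(z) = det(zI - A) = z^3 - 3z^2 - 16z + 48.
Rational-root test: any integer root divides 48. Testing small divisors, z = 3 works: p(3) = 27 + (-27) + (-48) + 48 = 0, so (z - 3) is a factor.
Dividing, p(z) = (z - 3)(z^2 - 16).
Factor z^2 - 16: two numbers with sum 0 and product -16 are 4 and -4, so z^2 - 16 = (z - 4)(z + 4).
Hence p(z) = (z - 4) (z - 3) (z + 4), with roots -4, 3, 4.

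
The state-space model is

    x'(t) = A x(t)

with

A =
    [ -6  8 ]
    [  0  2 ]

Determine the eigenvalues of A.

-6, 2

det(sI - A) = s^2 - (tr A)s + det A, with tr A = (-6) + 2 = -4 and det A = (-6)·2 - 8·0 = -12 - 0 = -12.
So p(s) = det(sI - A) = s^2 + 4s - 12.
Factor s^2 + 4s - 12: two numbers with sum -4 and product -12 are 2 and -6, so s^2 + 4s - 12 = (s - 2)(s + 6).
Hence p(s) = (s - 2) (s + 6), with roots -6, 2.
At least one eigenvalue has non-negative real part, so the system is not asymptotically stable.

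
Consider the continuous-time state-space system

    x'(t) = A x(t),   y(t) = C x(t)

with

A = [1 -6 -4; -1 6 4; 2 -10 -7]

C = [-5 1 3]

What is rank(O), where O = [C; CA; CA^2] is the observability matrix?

2

CA = [[0, 6, 3]]
CA^2 = [[0, 6, 3]]
Observability matrix O = [C; CA; CA^2] = [[-5, 1, 3], [0, 6, 3], [0, 6, 3]]
The columns c1, c2, c3 of O are linearly dependent: c1 - c2 + 2·c3 = 0 (check each entry), so rank(O) ≤ 2.
The 2×2 minor from rows 1, 2, columns 1, 2 is (-5)·6 - 1·0 = -30 - 0 = -30 ≠ 0, so rank(O) = 2.
rank(O) = 2 < n = 3, so the pair (A, C) is not completely observable.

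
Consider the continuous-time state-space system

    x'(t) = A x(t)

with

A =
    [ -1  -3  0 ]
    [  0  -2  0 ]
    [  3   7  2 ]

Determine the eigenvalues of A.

-2, -1, 2

det(sI - A) = s^3 - (tr A)s^2 + (M11 + M22 + M33)s - det A, where Mii is the 2×2 principal minor of A obtained by deleting row i and column i.
tr A = (-1) + (-2) + 2 = -1; M11 = (-2)·2 - 0·7 = -4 - 0 = -4; M22 = (-1)·2 - 0·3 = -2 - 0 = -2; M33 = (-1)·(-2) - (-3)·0 = 2 - 0 = 2; sum of minors = -4.
det A = (-1)·((-2)·2 - 0·7) - (-3)·(0·2 - 0·3) + 0·(0·7 - (-2)·3) = (-1)·(-4) - (-3)·0 + 0·6 = 4.
So p(s) = det(sI - A) = s^3 + s^2 - 4s - 4.
Rational-root test: any integer root divides -4. Testing small divisors, s = -1 works: p(-1) = -1 + 1 + 4 + (-4) = 0, so (s + 1) is a factor.
Dividing, p(s) = (s + 1)(s^2 - 4).
Factor s^2 - 4: two numbers with sum 0 and product -4 are 2 and -2, so s^2 - 4 = (s - 2)(s + 2).
Hence p(s) = (s - 2) (s + 1) (s + 2), with roots -2, -1, 2.
At least one eigenvalue has non-negative real part, so the system is not asymptotically stable.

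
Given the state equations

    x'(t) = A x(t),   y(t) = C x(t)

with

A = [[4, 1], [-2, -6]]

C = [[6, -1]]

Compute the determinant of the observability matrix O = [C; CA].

CA = [[26, 12]]
Observability matrix O = [C; CA] = [[6, -1], [26, 12]]
det(O) = 6·12 - (-1)·26 = 72 - (-26) = 98
Since det(O) ≠ 0, rank(O) = 2 and the system is completely observable.

98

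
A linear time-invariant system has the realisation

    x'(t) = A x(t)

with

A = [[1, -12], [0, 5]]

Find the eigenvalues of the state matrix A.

det(sI - A) = s^2 - (tr A)s + det A, with tr A = 1 + 5 = 6 and det A = 1·5 - (-12)·0 = 5 - 0 = 5.
So p(s) = det(sI - A) = s^2 - 6s + 5.
Factor s^2 - 6s + 5: two numbers with sum 6 and product 5 are 5 and 1, so s^2 - 6s + 5 = (s - 5)(s - 1).
Hence p(s) = (s - 5) (s - 1), with roots 1, 5.
At least one eigenvalue has non-negative real part, so the system is not asymptotically stable.

1, 5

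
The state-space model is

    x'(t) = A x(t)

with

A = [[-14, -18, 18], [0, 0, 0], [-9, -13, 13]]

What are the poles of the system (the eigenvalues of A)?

det(sI - A) = s^3 - (tr A)s^2 + (M11 + M22 + M33)s - det A, where Mii is the 2×2 principal minor of A obtained by deleting row i and column i.
tr A = (-14) + 0 + 13 = -1; M11 = 0·13 - 0·(-13) = 0 - 0 = 0; M22 = (-14)·13 - 18·(-9) = -182 - (-162) = -20; M33 = (-14)·0 - (-18)·0 = 0 - 0 = 0; sum of minors = -20.
det A = (-14)·(0·13 - 0·(-13)) - (-18)·(0·13 - 0·(-9)) + 18·(0·(-13) - 0·(-9)) = (-14)·0 - (-18)·0 + 18·0 = 0.
So p(s) = det(sI - A) = s^3 + s^2 - 20s.
The constant term is 0, so p(s) = s(s^2 + s - 20).
Factor s^2 + s - 20: two numbers with sum -1 and product -20 are 4 and -5, so s^2 + s - 20 = (s - 4)(s + 5).
Hence p(s) = s (s - 4) (s + 5), with roots -5, 0, 4.
At least one eigenvalue has non-negative real part, so the system is not asymptotically stable.

-5, 0, 4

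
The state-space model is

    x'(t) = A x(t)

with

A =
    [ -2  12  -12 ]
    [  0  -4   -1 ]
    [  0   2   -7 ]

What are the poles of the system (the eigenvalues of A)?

-6, -5, -2

det(sI - A) = s^3 - (tr A)s^2 + (M11 + M22 + M33)s - det A, where Mii is the 2×2 principal minor of A obtained by deleting row i and column i.
tr A = (-2) + (-4) + (-7) = -13; M11 = (-4)·(-7) - (-1)·2 = 28 - (-2) = 30; M22 = (-2)·(-7) - (-12)·0 = 14 - 0 = 14; M33 = (-2)·(-4) - 12·0 = 8 - 0 = 8; sum of minors = 52.
det A = (-2)·((-4)·(-7) - (-1)·2) - 12·(0·(-7) - (-1)·0) + (-12)·(0·2 - (-4)·0) = (-2)·30 - 12·0 + (-12)·0 = -60.
So p(s) = det(sI - A) = s^3 + 13s^2 + 52s + 60.
Rational-root test: any integer root divides 60. Testing small divisors, s = -2 works: p(-2) = -8 + 52 + (-104) + 60 = 0, so (s + 2) is a factor.
Dividing, p(s) = (s + 2)(s^2 + 11s + 30).
Factor s^2 + 11s + 30: two numbers with sum -11 and product 30 are -5 and -6, so s^2 + 11s + 30 = (s + 5)(s + 6).
Hence p(s) = (s + 2) (s + 5) (s + 6), with roots -6, -5, -2.
All eigenvalues have negative real part, so the system is asymptotically stable.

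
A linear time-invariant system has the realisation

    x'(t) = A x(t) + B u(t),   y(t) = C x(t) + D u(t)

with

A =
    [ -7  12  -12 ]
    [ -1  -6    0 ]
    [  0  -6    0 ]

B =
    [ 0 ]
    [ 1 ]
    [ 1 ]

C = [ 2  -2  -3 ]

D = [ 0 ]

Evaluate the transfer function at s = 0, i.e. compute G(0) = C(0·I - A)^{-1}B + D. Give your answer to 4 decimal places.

-0.8333

G(0) = C(-A)^{-1}B + D = -C A^{-1} B + D.
det A = -72, so A^{-1} = (1/-72)·adj(A) = [[0, -1, 1], [0, 0, -1/6], [-1/12, 7/12, -3/4]]
A^{-1} B = [0, -1/6, -1/6]^T
C A^{-1} B = 5/6
G(0) = D - C A^{-1} B = 0 - (5/6) = -5/6 ≈ -0.8333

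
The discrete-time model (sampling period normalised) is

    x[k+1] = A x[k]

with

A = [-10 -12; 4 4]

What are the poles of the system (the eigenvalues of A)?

-4, -2

det(zI - A) = z^2 - (tr A)z + det A, with tr A = (-10) + 4 = -6 and det A = (-10)·4 - (-12)·4 = -40 - (-48) = 8.
So p(z) = det(zI - A) = z^2 + 6z + 8.
Factor z^2 + 6z + 8: two numbers with sum -6 and product 8 are -2 and -4, so z^2 + 6z + 8 = (z + 2)(z + 4).
Hence p(z) = (z + 2) (z + 4), with roots -4, -2.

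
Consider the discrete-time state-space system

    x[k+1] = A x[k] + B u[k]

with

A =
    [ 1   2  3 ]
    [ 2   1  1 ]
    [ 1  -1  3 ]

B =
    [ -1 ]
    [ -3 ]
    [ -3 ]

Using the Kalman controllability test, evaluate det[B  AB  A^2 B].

AB = [[-16], [-8], [-7]]
A^2B = [[-53], [-47], [-29]]
Controllability matrix C = [B  AB  A^2B] = [[-1, -16, -53], [-3, -8, -47], [-3, -7, -29]]
Expanding along the first row, det(C) = (-1)·((-8)·(-29) - (-47)·(-7)) - (-16)·((-3)·(-29) - (-47)·(-3)) + (-53)·((-3)·(-7) - (-8)·(-3)) = (-1)·(-97) - (-16)·(-54) + (-53)·(-3) = -608
Since det(C) ≠ 0, rank(C) = 3 and the system is completely controllable.

-608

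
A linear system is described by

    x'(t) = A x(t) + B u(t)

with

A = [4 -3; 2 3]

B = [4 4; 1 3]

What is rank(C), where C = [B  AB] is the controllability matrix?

2

AB = [[13, 7], [11, 17]]
Controllability matrix C = [B  AB] = [[4, 4, 13, 7], [1, 3, 11, 17]]
Take the 2×2 submatrix of C formed by columns 1, 2: [[4, 4], [1, 3]]. Its determinant is 4·3 - 4·1 = 12 - 4 = 8 ≠ 0.
So rank(C) ≥ 2; since C has 2 rows, rank(C) = 2.
rank(C) = 2 = n, so the pair (A, B) is completely controllable.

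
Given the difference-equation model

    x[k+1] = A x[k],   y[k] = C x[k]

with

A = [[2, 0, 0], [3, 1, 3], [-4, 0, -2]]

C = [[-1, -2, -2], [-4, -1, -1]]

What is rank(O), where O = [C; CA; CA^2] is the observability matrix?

CA = [[0, -2, -2], [-7, -1, -1]]
CA^2 = [[2, -2, -2], [-13, -1, -1]]
Observability matrix O = [C; CA; CA^2] = [[-1, -2, -2], [-4, -1, -1], [0, -2, -2], [-7, -1, -1], [2, -2, -2], [-13, -1, -1]]
The columns c1, c2, c3 of O are linearly dependent: -c2 + c3 = 0 (check each entry), so rank(O) ≤ 2.
The 2×2 minor from rows 1, 2, columns 1, 2 is (-1)·(-1) - (-2)·(-4) = 1 - 8 = -7 ≠ 0, so rank(O) = 2.
rank(O) = 2 < n = 3, so the pair (A, C) is not completely observable.

2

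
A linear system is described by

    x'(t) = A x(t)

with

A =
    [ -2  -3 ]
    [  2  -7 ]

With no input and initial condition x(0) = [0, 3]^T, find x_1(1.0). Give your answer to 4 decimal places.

-0.1042

det(sI - A) = s^2 - (tr A)s + det A, with tr A = (-2) + (-7) = -9 and det A = (-2)·(-7) - (-3)·2 = 14 - (-6) = 20.
So p(s) = det(sI - A) = s^2 + 9s + 20.
Factor s^2 + 9s + 20: two numbers with sum -9 and product 20 are -4 and -5, so s^2 + 9s + 20 = (s + 4)(s + 5).
Hence p(s) = (s + 4) (s + 5), with roots -5, -4.
The eigenvalues -5, -4 are distinct and real, so A is diagonalisable and x(t) = e^{At} x(0) = V diag(e^{λ_i t}) V^{-1} x(0), where the columns of V are the eigenvectors.
λ = -5: A - (-5)I = [[3, -3], [2, -2]]. Row 1 gives 3·v1 + (-3)·v2 = 0, so take v_1 = [1, 1]^T.
λ = -4: A - (-4)I = [[2, -3], [2, -3]]. Row 1 gives 2·v1 + (-3)·v2 = 0, so take v_2 = [3, 2]^T.
V = [v_1 v_2] = [[1, 3], [1, 2]] has det V = -1, so V^{-1} = adj(V)/det V = [[-2, 3], [1, -1]].
Modal coordinates z(0) = V^{-1} x(0): (-2)·0 + 3·3 = 9; 1·0 + (-1)·3 = -3; so z(0) = [9, -3]^T.
x_1(t) = Σ_i (v_i)_1 · z_i(0) · e^{λ_i t} (row 1 of V times the modal terms).
x_1(1.0) = 1·9·e^{-5·1.0} + 3·(-3)·e^{-4·1.0} = 9·0.006738 + (-9)·0.018316 = -0.1042.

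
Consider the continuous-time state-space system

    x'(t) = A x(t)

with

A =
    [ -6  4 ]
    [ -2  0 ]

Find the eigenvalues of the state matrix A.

det(sI - A) = s^2 - (tr A)s + det A, with tr A = (-6) + 0 = -6 and det A = (-6)·0 - 4·(-2) = 0 - (-8) = 8.
So p(s) = det(sI - A) = s^2 + 6s + 8.
Factor s^2 + 6s + 8: two numbers with sum -6 and product 8 are -2 and -4, so s^2 + 6s + 8 = (s + 2)(s + 4).
Hence p(s) = (s + 2) (s + 4), with roots -4, -2.
All eigenvalues have negative real part, so the system is asymptotically stable.

-4, -2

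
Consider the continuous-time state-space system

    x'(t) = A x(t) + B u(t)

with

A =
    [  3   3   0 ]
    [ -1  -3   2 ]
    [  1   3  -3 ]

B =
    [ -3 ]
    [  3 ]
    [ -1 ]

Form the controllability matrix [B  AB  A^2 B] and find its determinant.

AB = [[0], [-8], [9]]
A^2B = [[-24], [42], [-51]]
Controllability matrix C = [B  AB  A^2B] = [[-3, 0, -24], [3, -8, 42], [-1, 9, -51]]
Expanding along the first row, det(C) = (-3)·((-8)·(-51) - 42·9) - 0·(3·(-51) - 42·(-1)) + (-24)·(3·9 - (-8)·(-1)) = (-3)·30 - 0·(-111) + (-24)·19 = -546
Since det(C) ≠ 0, rank(C) = 3 and the system is completely controllable.

-546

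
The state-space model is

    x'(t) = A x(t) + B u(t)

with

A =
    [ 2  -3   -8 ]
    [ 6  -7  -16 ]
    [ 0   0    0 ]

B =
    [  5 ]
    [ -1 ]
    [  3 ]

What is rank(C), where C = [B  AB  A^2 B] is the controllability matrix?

AB = [[-11], [-11], [0]]
A^2B = [[11], [11], [0]]
Controllability matrix C = [B  AB  A^2B] = [[5, -11, 11], [-1, -11, 11], [3, 0, 0]]
The rows r1, r2, r3 of C are linearly dependent: -r1 + r2 + 2·r3 = 0 (check each entry), so rank(C) ≤ 2.
The 2×2 minor from rows 1, 2, columns 1, 2 is 5·(-11) - (-11)·(-1) = -55 - 11 = -66 ≠ 0, so rank(C) = 2.
rank(C) = 2 < n = 3, so the pair (A, B) is not completely controllable.

2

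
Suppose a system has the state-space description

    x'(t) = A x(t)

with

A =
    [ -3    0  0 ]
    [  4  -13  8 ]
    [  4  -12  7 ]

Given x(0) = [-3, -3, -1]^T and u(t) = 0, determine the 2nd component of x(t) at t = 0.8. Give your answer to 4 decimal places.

det(sI - A) = s^3 - (tr A)s^2 + (M11 + M22 + M33)s - det A, where Mii is the 2×2 principal minor of A obtained by deleting row i and column i.
tr A = (-3) + (-13) + 7 = -9; M11 = (-13)·7 - 8·(-12) = -91 - (-96) = 5; M22 = (-3)·7 - 0·4 = -21 - 0 = -21; M33 = (-3)·(-13) - 0·4 = 39 - 0 = 39; sum of minors = 23.
det A = (-3)·((-13)·7 - 8·(-12)) - 0·(4·7 - 8·4) + 0·(4·(-12) - (-13)·4) = (-3)·5 - 0·(-4) + 0·4 = -15.
So p(s) = det(sI - A) = s^3 + 9s^2 + 23s + 15.
Rational-root test: any integer root divides 15. Testing small divisors, s = -1 works: p(-1) = -1 + 9 + (-23) + 15 = 0, so (s + 1) is a factor.
Dividing, p(s) = (s + 1)(s^2 + 8s + 15).
Factor s^2 + 8s + 15: two numbers with sum -8 and product 15 are -3 and -5, so s^2 + 8s + 15 = (s + 3)(s + 5).
Hence p(s) = (s + 1) (s + 3) (s + 5), with roots -5, -3, -1.
The eigenvalues -5, -3, -1 are distinct and real, so A is diagonalisable and x(t) = e^{At} x(0) = V diag(e^{λ_i t}) V^{-1} x(0), where the columns of V are the eigenvectors.
λ = -5: A - (-5)I = [[2, 0, 0], [4, -8, 8], [4, -12, 12]]. v must be orthogonal to every row; (row 1) × (row 2) = [0, -16, -16], so take v_1 = [0, 1, 1]^T.
λ = -3: A - (-3)I = [[0, 0, 0], [4, -10, 8], [4, -12, 10]]. v must be orthogonal to every row; (row 2) × (row 3) = [-4, -8, -8], so take v_2 = [1, 2, 2]^T.
λ = -1: A - (-1)I = [[-2, 0, 0], [4, -12, 8], [4, -12, 8]]. v must be orthogonal to every row; (row 1) × (row 2) = [0, 16, 24], so take v_3 = [0, 2, 3]^T.
V = [v_1 v_2 v_3] = [[0, 1, 0], [1, 2, 2], [1, 2, 3]] has det V = -1, so V^{-1} = adj(V)/det V = [[-2, 3, -2], [1, 0, 0], [0, -1, 1]].
Modal coordinates z(0) = V^{-1} x(0): (-2)·(-3) + 3·(-3) + (-2)·(-1) = -1; 1·(-3) + 0·(-3) + 0·(-1) = -3; 0·(-3) + (-1)·(-3) + 1·(-1) = 2; so z(0) = [-1, -3, 2]^T.
x_2(t) = Σ_i (v_i)_2 · z_i(0) · e^{λ_i t} (row 2 of V times the modal terms).
x_2(0.8) = 1·(-1)·e^{-5·0.8} + 2·(-3)·e^{-3·0.8} + 2·2·e^{-1·0.8} = (-1)·0.018316 + (-6)·0.090718 + 4·0.449329 = 1.2347.

1.2347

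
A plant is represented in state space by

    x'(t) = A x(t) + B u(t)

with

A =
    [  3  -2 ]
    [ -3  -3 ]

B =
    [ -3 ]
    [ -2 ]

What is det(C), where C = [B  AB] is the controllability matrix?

-55

AB = [[-5], [15]]
Controllability matrix C = [B  AB] = [[-3, -5], [-2, 15]]
det(C) = (-3)·15 - (-5)·(-2) = -45 - 10 = -55
Since det(C) ≠ 0, rank(C) = 2 and the system is completely controllable.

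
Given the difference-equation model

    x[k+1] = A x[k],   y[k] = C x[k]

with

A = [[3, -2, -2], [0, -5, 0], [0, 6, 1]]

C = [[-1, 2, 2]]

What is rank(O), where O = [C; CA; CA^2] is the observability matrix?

CA = [[-3, 4, 4]]
CA^2 = [[-9, 10, 10]]
Observability matrix O = [C; CA; CA^2] = [[-1, 2, 2], [-3, 4, 4], [-9, 10, 10]]
The columns c1, c2, c3 of O are linearly dependent: -c2 + c3 = 0 (check each entry), so rank(O) ≤ 2.
The 2×2 minor from rows 1, 2, columns 1, 2 is (-1)·4 - 2·(-3) = -4 - (-6) = 2 ≠ 0, so rank(O) = 2.
rank(O) = 2 < n = 3, so the pair (A, C) is not completely observable.

2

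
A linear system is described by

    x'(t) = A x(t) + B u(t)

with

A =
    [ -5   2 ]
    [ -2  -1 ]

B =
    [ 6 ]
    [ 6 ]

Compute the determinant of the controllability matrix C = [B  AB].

AB = [[-18], [-18]]
Controllability matrix C = [B  AB] = [[6, -18], [6, -18]]
det(C) = 6·(-18) - (-18)·6 = -108 - (-108) = 0
Since det(C) = 0, rank(C) < 2 and the system is not completely controllable.

0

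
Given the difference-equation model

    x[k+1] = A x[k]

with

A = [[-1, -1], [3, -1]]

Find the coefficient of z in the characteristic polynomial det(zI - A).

For a 2×2 matrix, det(zI - A) = z^2 - (tr A)z + det A.
tr A = -2, det A = 4.
So p(z) = z^2 + 2z + 4.
The coefficient of z is 2.

2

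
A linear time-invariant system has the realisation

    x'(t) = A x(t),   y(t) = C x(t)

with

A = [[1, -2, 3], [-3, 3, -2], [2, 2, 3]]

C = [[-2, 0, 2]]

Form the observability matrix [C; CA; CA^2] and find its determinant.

CA = [[2, 8, 0]]
CA^2 = [[-22, 20, -10]]
Observability matrix O = [C; CA; CA^2] = [[-2, 0, 2], [2, 8, 0], [-22, 20, -10]]
Expanding along the first row, det(O) = (-2)·(8·(-10) - 0·20) - 0·(2·(-10) - 0·(-22)) + 2·(2·20 - 8·(-22)) = (-2)·(-80) - 0·(-20) + 2·216 = 592
Since det(O) ≠ 0, rank(O) = 3 and the system is completely observable.

592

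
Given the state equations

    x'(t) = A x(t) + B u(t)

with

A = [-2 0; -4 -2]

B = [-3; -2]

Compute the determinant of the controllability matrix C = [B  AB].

-36

AB = [[6], [16]]
Controllability matrix C = [B  AB] = [[-3, 6], [-2, 16]]
det(C) = (-3)·16 - 6·(-2) = -48 - (-12) = -36
Since det(C) ≠ 0, rank(C) = 2 and the system is completely controllable.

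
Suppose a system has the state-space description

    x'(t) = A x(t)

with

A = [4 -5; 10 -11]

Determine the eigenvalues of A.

det(sI - A) = s^2 - (tr A)s + det A, with tr A = 4 + (-11) = -7 and det A = 4·(-11) - (-5)·10 = -44 - (-50) = 6.
So p(s) = det(sI - A) = s^2 + 7s + 6.
Factor s^2 + 7s + 6: two numbers with sum -7 and product 6 are -1 and -6, so s^2 + 7s + 6 = (s + 1)(s + 6).
Hence p(s) = (s + 1) (s + 6), with roots -6, -1.
All eigenvalues have negative real part, so the system is asymptotically stable.

-6, -1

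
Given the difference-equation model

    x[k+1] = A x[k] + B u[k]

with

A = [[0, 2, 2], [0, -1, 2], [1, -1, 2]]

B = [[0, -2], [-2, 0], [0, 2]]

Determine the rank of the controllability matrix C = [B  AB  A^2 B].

3

AB = [[-4, 4], [2, 4], [2, 2]]
A^2B = [[8, 12], [2, 0], [-2, 4]]
Controllability matrix C = [B  AB  A^2B] = [[0, -2, -4, 4, 8, 12], [-2, 0, 2, 4, 2, 0], [0, 2, 2, 2, -2, 4]]
Take the 3×3 submatrix of C formed by columns 1, 2, 3: [[0, -2, -4], [-2, 0, 2], [0, 2, 2]]. Its determinant is 0·(0·2 - 2·2) - (-2)·((-2)·2 - 2·0) + (-4)·((-2)·2 - 0·0) = 0·(-4) - (-2)·(-4) + (-4)·(-4) = 8 ≠ 0.
So rank(C) ≥ 3; since C has 3 rows, rank(C) = 3.
rank(C) = 3 = n, so the pair (A, B) is completely controllable.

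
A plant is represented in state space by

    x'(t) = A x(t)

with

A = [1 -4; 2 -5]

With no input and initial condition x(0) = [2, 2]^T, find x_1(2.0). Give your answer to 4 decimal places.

0.0050

det(sI - A) = s^2 - (tr A)s + det A, with tr A = 1 + (-5) = -4 and det A = 1·(-5) - (-4)·2 = -5 - (-8) = 3.
So p(s) = det(sI - A) = s^2 + 4s + 3.
Factor s^2 + 4s + 3: two numbers with sum -4 and product 3 are -1 and -3, so s^2 + 4s + 3 = (s + 1)(s + 3).
Hence p(s) = (s + 1) (s + 3), with roots -3, -1.
The eigenvalues -3, -1 are distinct and real, so A is diagonalisable and x(t) = e^{At} x(0) = V diag(e^{λ_i t}) V^{-1} x(0), where the columns of V are the eigenvectors.
λ = -3: A - (-3)I = [[4, -4], [2, -2]]. Row 1 gives 4·v1 + (-4)·v2 = 0, so take v_1 = [-1, -1]^T.
λ = -1: A - (-1)I = [[2, -4], [2, -4]]. Row 1 gives 2·v1 + (-4)·v2 = 0, so take v_2 = [2, 1]^T.
V = [v_1 v_2] = [[-1, 2], [-1, 1]] has det V = 1, so V^{-1} = adj(V)/det V = [[1, -2], [1, -1]].
Modal coordinates z(0) = V^{-1} x(0): 1·2 + (-2)·2 = -2; 1·2 + (-1)·2 = 0; so z(0) = [-2, 0]^T.
x_1(t) = Σ_i (v_i)_1 · z_i(0) · e^{λ_i t} (row 1 of V times the modal terms).
x_1(2.0) = (-1)·(-2)·e^{-3·2.0} + 2·0·e^{-1·2.0} = 2·0.002479 + 0·0.135335 = 0.0050.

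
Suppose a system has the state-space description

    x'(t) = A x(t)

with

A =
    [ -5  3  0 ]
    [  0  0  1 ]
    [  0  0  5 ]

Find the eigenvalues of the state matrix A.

det(sI - A) = s^3 - (tr A)s^2 + (M11 + M22 + M33)s - det A, where Mii is the 2×2 principal minor of A obtained by deleting row i and column i.
tr A = (-5) + 0 + 5 = 0; M11 = 0·5 - 1·0 = 0 - 0 = 0; M22 = (-5)·5 - 0·0 = -25 - 0 = -25; M33 = (-5)·0 - 3·0 = 0 - 0 = 0; sum of minors = -25.
det A = (-5)·(0·5 - 1·0) - 3·(0·5 - 1·0) + 0·(0·0 - 0·0) = (-5)·0 - 3·0 + 0·0 = 0.
So p(s) = det(sI - A) = s^3 - 25s.
The constant term is 0, so p(s) = s(s^2 - 25).
Factor s^2 - 25: two numbers with sum 0 and product -25 are 5 and -5, so s^2 - 25 = (s - 5)(s + 5).
Hence p(s) = s (s - 5) (s + 5), with roots -5, 0, 5.
At least one eigenvalue has non-negative real part, so the system is not asymptotically stable.

-5, 0, 5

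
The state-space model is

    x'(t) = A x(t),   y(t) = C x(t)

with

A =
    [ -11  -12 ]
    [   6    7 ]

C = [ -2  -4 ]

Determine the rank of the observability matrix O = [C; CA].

1

CA = [[-2, -4]]
Observability matrix O = [C; CA] = [[-2, -4], [-2, -4]]
Every row of O is a scalar multiple of row 1 = [-2, -4] (multipliers 1, 1), so the rows span a one-dimensional space.
O ≠ 0, hence rank(O) = 1.
rank(O) = 1 < n = 2, so the pair (A, C) is not completely observable.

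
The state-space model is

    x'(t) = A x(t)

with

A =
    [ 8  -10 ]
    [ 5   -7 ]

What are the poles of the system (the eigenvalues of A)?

det(sI - A) = s^2 - (tr A)s + det A, with tr A = 8 + (-7) = 1 and det A = 8·(-7) - (-10)·5 = -56 - (-50) = -6.
So p(s) = det(sI - A) = s^2 - s - 6.
Factor s^2 - s - 6: two numbers with sum 1 and product -6 are 3 and -2, so s^2 - s - 6 = (s - 3)(s + 2).
Hence p(s) = (s - 3) (s + 2), with roots -2, 3.
At least one eigenvalue has non-negative real part, so the system is not asymptotically stable.

-2, 3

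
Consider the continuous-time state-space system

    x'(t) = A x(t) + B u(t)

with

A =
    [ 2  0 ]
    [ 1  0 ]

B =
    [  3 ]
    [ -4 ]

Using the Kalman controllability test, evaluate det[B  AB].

AB = [[6], [3]]
Controllability matrix C = [B  AB] = [[3, 6], [-4, 3]]
det(C) = 3·3 - 6·(-4) = 9 - (-24) = 33
Since det(C) ≠ 0, rank(C) = 2 and the system is completely controllable.

33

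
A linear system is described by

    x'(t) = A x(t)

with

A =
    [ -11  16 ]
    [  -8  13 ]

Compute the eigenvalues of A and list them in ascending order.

-3, 5

det(sI - A) = s^2 - (tr A)s + det A, with tr A = (-11) + 13 = 2 and det A = (-11)·13 - 16·(-8) = -143 - (-128) = -15.
So p(s) = det(sI - A) = s^2 - 2s - 15.
Factor s^2 - 2s - 15: two numbers with sum 2 and product -15 are 5 and -3, so s^2 - 2s - 15 = (s - 5)(s + 3).
Hence p(s) = (s - 5) (s + 3), with roots -3, 5.
At least one eigenvalue has non-negative real part, so the system is not asymptotically stable.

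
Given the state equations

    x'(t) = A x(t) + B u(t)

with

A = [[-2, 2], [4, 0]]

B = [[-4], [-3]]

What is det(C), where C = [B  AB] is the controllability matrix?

70

AB = [[2], [-16]]
Controllability matrix C = [B  AB] = [[-4, 2], [-3, -16]]
det(C) = (-4)·(-16) - 2·(-3) = 64 - (-6) = 70
Since det(C) ≠ 0, rank(C) = 2 and the system is completely controllable.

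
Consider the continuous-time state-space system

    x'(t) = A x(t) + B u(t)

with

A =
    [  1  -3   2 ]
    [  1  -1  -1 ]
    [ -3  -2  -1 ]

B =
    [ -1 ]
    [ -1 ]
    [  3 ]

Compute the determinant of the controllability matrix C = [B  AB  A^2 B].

161

AB = [[8], [-3], [2]]
A^2B = [[21], [9], [-20]]
Controllability matrix C = [B  AB  A^2B] = [[-1, 8, 21], [-1, -3, 9], [3, 2, -20]]
Expanding along the first row, det(C) = (-1)·((-3)·(-20) - 9·2) - 8·((-1)·(-20) - 9·3) + 21·((-1)·2 - (-3)·3) = (-1)·42 - 8·(-7) + 21·7 = 161
Since det(C) ≠ 0, rank(C) = 3 and the system is completely controllable.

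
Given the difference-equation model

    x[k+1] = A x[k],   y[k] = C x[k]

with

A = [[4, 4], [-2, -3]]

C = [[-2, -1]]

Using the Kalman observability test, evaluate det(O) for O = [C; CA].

CA = [[-6, -5]]
Observability matrix O = [C; CA] = [[-2, -1], [-6, -5]]
det(O) = (-2)·(-5) - (-1)·(-6) = 10 - 6 = 4
Since det(O) ≠ 0, rank(O) = 2 and the system is completely observable.

4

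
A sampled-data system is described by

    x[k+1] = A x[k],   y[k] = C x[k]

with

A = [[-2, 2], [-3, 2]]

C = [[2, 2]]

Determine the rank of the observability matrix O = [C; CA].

2

CA = [[-10, 8]]
Observability matrix O = [C; CA] = [[2, 2], [-10, 8]]
det(O) = 2·8 - 2·(-10) = 16 - (-20) = 36 ≠ 0, so rank(O) = 2.
rank(O) = 2 = n, so the pair (A, C) is completely observable.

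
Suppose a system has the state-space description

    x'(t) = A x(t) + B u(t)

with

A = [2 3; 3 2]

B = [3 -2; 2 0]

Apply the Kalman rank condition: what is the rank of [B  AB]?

AB = [[12, -4], [13, -6]]
Controllability matrix C = [B  AB] = [[3, -2, 12, -4], [2, 0, 13, -6]]
Take the 2×2 submatrix of C formed by columns 1, 2: [[3, -2], [2, 0]]. Its determinant is 3·0 - (-2)·2 = 0 - (-4) = 4 ≠ 0.
So rank(C) ≥ 2; since C has 2 rows, rank(C) = 2.
rank(C) = 2 = n, so the pair (A, B) is completely controllable.

2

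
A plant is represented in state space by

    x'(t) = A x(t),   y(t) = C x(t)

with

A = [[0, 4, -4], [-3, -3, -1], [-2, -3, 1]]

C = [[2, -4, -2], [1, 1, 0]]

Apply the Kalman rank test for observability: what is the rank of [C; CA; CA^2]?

CA = [[16, 26, -6], [-3, 1, -5]]
CA^2 = [[-66, 4, -96], [7, 0, 6]]
Observability matrix O = [C; CA; CA^2] = [[2, -4, -2], [1, 1, 0], [16, 26, -6], [-3, 1, -5], [-66, 4, -96], [7, 0, 6]]
Take the 3×3 submatrix of O formed by rows 1, 2, 3: [[2, -4, -2], [1, 1, 0], [16, 26, -6]]. Its determinant is 2·(1·(-6) - 0·26) - (-4)·(1·(-6) - 0·16) + (-2)·(1·26 - 1·16) = 2·(-6) - (-4)·(-6) + (-2)·10 = -56 ≠ 0.
So rank(O) ≥ 3; since O has 3 columns, rank(O) = 3.
rank(O) = 3 = n, so the pair (A, C) is completely observable.

3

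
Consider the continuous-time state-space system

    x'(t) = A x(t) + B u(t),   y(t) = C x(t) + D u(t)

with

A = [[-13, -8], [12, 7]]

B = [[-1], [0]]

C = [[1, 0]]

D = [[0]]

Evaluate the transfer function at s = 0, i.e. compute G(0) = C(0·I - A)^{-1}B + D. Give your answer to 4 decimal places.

1.4000

G(0) = C(-A)^{-1}B + D = -C A^{-1} B + D.
det A = 5, so A^{-1} = (1/5)·adj(A) = [[7/5, 8/5], [-12/5, -13/5]]
A^{-1} B = [-7/5, 12/5]^T
C A^{-1} B = -7/5
G(0) = D - C A^{-1} B = 0 - (-7/5) = 7/5 ≈ 1.4000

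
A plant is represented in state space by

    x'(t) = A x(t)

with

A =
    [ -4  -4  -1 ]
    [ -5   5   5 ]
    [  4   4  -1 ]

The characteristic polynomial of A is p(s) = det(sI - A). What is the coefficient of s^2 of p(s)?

Expand det(sI - A) for the 3×3 matrix.
p(s) = s^3 - 57s - 80.
(Check: constant term = det(-A) = (-1)^3 det A = -80; coefficient of s^2 = -tr A = 0.)
The coefficient of s^2 is 0.

0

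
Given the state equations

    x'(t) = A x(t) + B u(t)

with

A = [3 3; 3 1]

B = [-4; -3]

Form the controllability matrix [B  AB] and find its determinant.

-3

AB = [[-21], [-15]]
Controllability matrix C = [B  AB] = [[-4, -21], [-3, -15]]
det(C) = (-4)·(-15) - (-21)·(-3) = 60 - 63 = -3
Since det(C) ≠ 0, rank(C) = 2 and the system is completely controllable.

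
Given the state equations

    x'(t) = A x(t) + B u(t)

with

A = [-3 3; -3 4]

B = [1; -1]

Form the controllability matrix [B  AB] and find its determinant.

-13

AB = [[-6], [-7]]
Controllability matrix C = [B  AB] = [[1, -6], [-1, -7]]
det(C) = 1·(-7) - (-6)·(-1) = -7 - 6 = -13
Since det(C) ≠ 0, rank(C) = 2 and the system is completely controllable.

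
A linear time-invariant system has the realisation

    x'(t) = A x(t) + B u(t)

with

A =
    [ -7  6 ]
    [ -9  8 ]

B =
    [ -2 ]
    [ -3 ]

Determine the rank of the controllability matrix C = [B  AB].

AB = [[-4], [-6]]
Controllability matrix C = [B  AB] = [[-2, -4], [-3, -6]]
Every column of C is a scalar multiple of column 1 = [-2, -3] (multipliers 1, 2), so the columns span a one-dimensional space.
C ≠ 0, hence rank(C) = 1.
rank(C) = 1 < n = 2, so the pair (A, B) is not completely controllable.

1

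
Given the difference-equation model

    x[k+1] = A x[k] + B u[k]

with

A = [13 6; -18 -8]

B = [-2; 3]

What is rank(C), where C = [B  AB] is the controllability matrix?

1

AB = [[-8], [12]]
Controllability matrix C = [B  AB] = [[-2, -8], [3, 12]]
Every column of C is a scalar multiple of column 1 = [-2, 3] (multipliers 1, 4), so the columns span a one-dimensional space.
C ≠ 0, hence rank(C) = 1.
rank(C) = 1 < n = 2, so the pair (A, B) is not completely controllable.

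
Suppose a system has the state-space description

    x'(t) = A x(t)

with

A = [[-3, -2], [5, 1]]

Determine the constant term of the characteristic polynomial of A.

7

For a 2×2 matrix, det(sI - A) = s^2 - (tr A)s + det A.
tr A = -2, det A = 7.
So p(s) = s^2 + 2s + 7.
The constant term is 7.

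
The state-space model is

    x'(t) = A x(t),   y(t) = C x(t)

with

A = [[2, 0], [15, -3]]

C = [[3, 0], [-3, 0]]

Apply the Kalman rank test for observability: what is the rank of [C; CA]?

1

CA = [[6, 0], [-6, 0]]
Observability matrix O = [C; CA] = [[3, 0], [-3, 0], [6, 0], [-6, 0]]
Every row of O is a scalar multiple of row 1 = [3, 0] (multipliers 1, -1, 2, -2), so the rows span a one-dimensional space.
O ≠ 0, hence rank(O) = 1.
rank(O) = 1 < n = 2, so the pair (A, C) is not completely observable.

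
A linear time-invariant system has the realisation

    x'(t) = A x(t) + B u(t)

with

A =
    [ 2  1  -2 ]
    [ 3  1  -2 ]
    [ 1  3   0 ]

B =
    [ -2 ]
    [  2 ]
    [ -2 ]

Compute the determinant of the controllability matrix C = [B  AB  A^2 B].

-48

AB = [[2], [0], [4]]
A^2B = [[-4], [-2], [2]]
Controllability matrix C = [B  AB  A^2B] = [[-2, 2, -4], [2, 0, -2], [-2, 4, 2]]
Expanding along the first row, det(C) = (-2)·(0·2 - (-2)·4) - 2·(2·2 - (-2)·(-2)) + (-4)·(2·4 - 0·(-2)) = (-2)·8 - 2·0 + (-4)·8 = -48
Since det(C) ≠ 0, rank(C) = 3 and the system is completely controllable.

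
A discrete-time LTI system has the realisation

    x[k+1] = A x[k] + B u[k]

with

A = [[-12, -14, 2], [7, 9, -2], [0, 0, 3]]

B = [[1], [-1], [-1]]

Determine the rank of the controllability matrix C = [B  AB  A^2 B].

2

AB = [[0], [0], [-3]]
A^2B = [[-6], [6], [-9]]
Controllability matrix C = [B  AB  A^2B] = [[1, 0, -6], [-1, 0, 6], [-1, -3, -9]]
The rows r1, r2, r3 of C are linearly dependent: r1 + r2 = 0 (check each entry), so rank(C) ≤ 2.
The 2×2 minor from rows 1, 3, columns 1, 2 is 1·(-3) - 0·(-1) = -3 - 0 = -3 ≠ 0, so rank(C) = 2.
rank(C) = 2 < n = 3, so the pair (A, B) is not completely controllable.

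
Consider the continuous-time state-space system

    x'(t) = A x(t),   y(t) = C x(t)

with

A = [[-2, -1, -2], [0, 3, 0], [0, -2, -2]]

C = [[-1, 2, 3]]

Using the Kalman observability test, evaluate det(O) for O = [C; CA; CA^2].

42

CA = [[2, 1, -4]]
CA^2 = [[-4, 9, 4]]
Observability matrix O = [C; CA; CA^2] = [[-1, 2, 3], [2, 1, -4], [-4, 9, 4]]
Expanding along the first row, det(O) = (-1)·(1·4 - (-4)·9) - 2·(2·4 - (-4)·(-4)) + 3·(2·9 - 1·(-4)) = (-1)·40 - 2·(-8) + 3·22 = 42
Since det(O) ≠ 0, rank(O) = 3 and the system is completely observable.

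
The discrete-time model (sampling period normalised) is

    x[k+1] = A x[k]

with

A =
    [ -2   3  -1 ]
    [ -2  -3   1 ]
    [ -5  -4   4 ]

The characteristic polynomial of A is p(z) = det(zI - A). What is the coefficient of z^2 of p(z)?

1

Expand det(zI - A) for the 3×3 matrix.
p(z) = z^3 + z^2 - 9z - 32.
(Check: constant term = det(-A) = (-1)^3 det A = -32; coefficient of z^2 = -tr A = 1.)
The coefficient of z^2 is 1.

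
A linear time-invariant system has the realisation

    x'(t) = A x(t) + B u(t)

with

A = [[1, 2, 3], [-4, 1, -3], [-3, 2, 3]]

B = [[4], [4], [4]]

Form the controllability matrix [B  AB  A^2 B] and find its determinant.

AB = [[24], [-24], [8]]
A^2B = [[0], [-144], [-96]]
Controllability matrix C = [B  AB  A^2B] = [[4, 24, 0], [4, -24, -144], [4, 8, -96]]
Expanding along the first row, det(C) = 4·((-24)·(-96) - (-144)·8) - 24·(4·(-96) - (-144)·4) + 0·(4·8 - (-24)·4) = 4·3456 - 24·192 + 0·128 = 9216
Since det(C) ≠ 0, rank(C) = 3 and the system is completely controllable.

9216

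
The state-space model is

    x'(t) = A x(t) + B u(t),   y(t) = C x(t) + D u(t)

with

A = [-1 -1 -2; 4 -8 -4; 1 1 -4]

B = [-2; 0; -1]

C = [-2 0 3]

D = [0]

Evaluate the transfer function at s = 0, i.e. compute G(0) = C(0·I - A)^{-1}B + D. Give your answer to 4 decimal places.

G(0) = C(-A)^{-1}B + D = -C A^{-1} B + D.
det A = -72, so A^{-1} = (1/-72)·adj(A) = [[-1/2, 1/12, 1/6], [-1/6, -1/12, 1/6], [-1/6, 0, -1/6]]
A^{-1} B = [5/6, 1/6, 1/2]^T
C A^{-1} B = -1/6
G(0) = D - C A^{-1} B = 0 - (-1/6) = 1/6 ≈ 0.1667

0.1667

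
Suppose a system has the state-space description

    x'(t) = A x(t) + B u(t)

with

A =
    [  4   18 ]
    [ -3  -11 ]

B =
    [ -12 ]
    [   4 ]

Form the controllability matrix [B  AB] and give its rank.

1

AB = [[24], [-8]]
Controllability matrix C = [B  AB] = [[-12, 24], [4, -8]]
Every column of C is a scalar multiple of column 1 = [-12, 4] (multipliers 1, -2), so the columns span a one-dimensional space.
C ≠ 0, hence rank(C) = 1.
rank(C) = 1 < n = 2, so the pair (A, B) is not completely controllable.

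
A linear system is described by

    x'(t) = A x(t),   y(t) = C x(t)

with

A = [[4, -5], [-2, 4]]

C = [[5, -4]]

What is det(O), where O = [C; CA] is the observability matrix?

CA = [[28, -41]]
Observability matrix O = [C; CA] = [[5, -4], [28, -41]]
det(O) = 5·(-41) - (-4)·28 = -205 - (-112) = -93
Since det(O) ≠ 0, rank(O) = 2 and the system is completely observable.

-93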